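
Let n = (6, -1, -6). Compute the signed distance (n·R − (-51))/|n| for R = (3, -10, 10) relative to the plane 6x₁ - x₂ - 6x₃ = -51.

n·R − (-51) = 19.
|n| = √73, so the signed distance is 19/√73.

19/√73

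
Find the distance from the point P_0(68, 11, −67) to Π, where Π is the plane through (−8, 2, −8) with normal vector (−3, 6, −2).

The plane has equation n·(r − (−8, 2, −8)) = 0, i.e. n·r = 52.
Then n·(68, 11, −67) − 52 = −56.
|n| = √(9 + 36 + 4) = 7, so the distance is |-56|/7 = 8.

8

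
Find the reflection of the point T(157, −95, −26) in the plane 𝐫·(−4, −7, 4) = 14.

(149, -109, -18)

n = (−4, −7, 4), |n|² = 81, n·T − 14 = -81, so t = -81/81 = -1.
Foot F = T − (-1)·n = (153, −102, −22); the reflection is 2F − T = (149, −109, −18).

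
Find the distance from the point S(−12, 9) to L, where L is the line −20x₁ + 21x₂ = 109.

The normal to the line is n = (−20, 21) with |n| = 29.
|n·S − 109| = |429 − 109| = 320, so the distance is 320/29.

320/29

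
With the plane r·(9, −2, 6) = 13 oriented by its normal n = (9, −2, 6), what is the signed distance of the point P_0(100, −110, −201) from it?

-9

n·P_0 − 13 = -99.
|n| = 11, so the signed distance is -99/11 = -9.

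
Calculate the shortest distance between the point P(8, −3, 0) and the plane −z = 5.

Normal vector n = (0, 0, −1), and n·(8, −3, 0) − 5 = −5.
|n| = √(0 + 0 + 1) = 1, so the distance is |-5|/1 = 5.

5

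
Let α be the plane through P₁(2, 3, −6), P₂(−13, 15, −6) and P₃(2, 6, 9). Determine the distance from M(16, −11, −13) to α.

7/√42

P₁P₂ = (−15, 12, 0) and P₁P₃ = (0, 3, 15), so a normal is n = P₁P₂ × P₁P₃ = (180, 225, −45).
d = |180·16 + 225·(-11) + (-45)·(-13) − 1305| / √(32400 + 50625 + 2025) = |-315| / (45√42) = √42/6.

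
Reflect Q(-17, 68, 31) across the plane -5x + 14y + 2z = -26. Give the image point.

(33, -72, 11)

With n = (-5, 14, 2), the signed offset is (n·Q − (-26))/|n|² = 1125/225 = 5.
Q' = Q − 2t·n = (-17, 68, 31) − 10·(-5, 14, 2) = (33, -72, 11).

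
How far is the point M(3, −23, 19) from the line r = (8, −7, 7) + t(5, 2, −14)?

10√2

Direction vector d = (5, 2, −14).
AP = (−5, −16, 12); AP·d = -225, |AP|² = 425, |d|² = 225.
distance² = |AP|² − (AP·d)²/|d|² = 425 − 50625/225 = 200, so the distance is 10√2.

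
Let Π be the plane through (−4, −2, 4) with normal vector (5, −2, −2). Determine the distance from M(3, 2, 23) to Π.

√33/3

The plane has equation n·(r − (−4, −2, 4)) = 0, i.e. n·r = -24.
d = |5·3 + (-2)·2 + (-2)·23 − (-24)| / √(25 + 4 + 4) = |-11| / √33 = √33/3.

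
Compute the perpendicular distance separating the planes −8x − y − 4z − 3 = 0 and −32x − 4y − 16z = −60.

2

Divide the second equation by 4 to match normals: −8x − y − 4z = -15.
With common normal n = (−8, −1, −4) (|n| = 9), the distance is |3 − (-15)|/|n| = 18/9 = 2.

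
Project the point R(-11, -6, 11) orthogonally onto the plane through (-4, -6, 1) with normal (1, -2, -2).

(-8, -12, 5)

The perpendicular from R has direction n = (1, -2, -2): r = (-11, -6, 11) + t(1, -2, -2).
Substitute into the plane: n·(R + tn) = 6 gives -21 + 9t = 6, so t = 3.
Foot = (-11, -6, 11) + 3·(1, -2, -2) = (-8, -12, 5).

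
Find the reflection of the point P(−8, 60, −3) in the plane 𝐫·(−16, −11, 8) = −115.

With n = (−16, −11, 8), the signed offset is (n·P − (-115))/|n|² = -441/441 = -1.
P' = P − 2t·n = (−8, 60, −3) − (-2)·(−16, −11, 8) = (−40, 38, 13).

(-40, 38, 13)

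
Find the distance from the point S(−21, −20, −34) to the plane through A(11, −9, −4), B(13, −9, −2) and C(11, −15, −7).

5

AB = (2, 0, 2) and AC = (0, −6, −3), so a normal is n = AB × AC = (12, 6, −12).
n = (12, 6, −12); n·P − 126 = -90; |n| = 18; distance = 90/18 = 5.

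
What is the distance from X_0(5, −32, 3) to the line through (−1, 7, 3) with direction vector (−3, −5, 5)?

Direction vector d = (−3, −5, 5).
AP = (6, −39, 0); AP·d = 177, |AP|² = 1557, |d|² = 59.
distance² = |AP|² − (AP·d)²/|d|² = 1557 − 31329/59 = 1026, so the distance is 3√114.

3√114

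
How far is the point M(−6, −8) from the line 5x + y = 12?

50/√26

The normal to the line is n = (5, 1) with |n| = √26.
|n·M − 12| = |-38 − 12| = 50, so the distance is 50/√26 = 25√26/13.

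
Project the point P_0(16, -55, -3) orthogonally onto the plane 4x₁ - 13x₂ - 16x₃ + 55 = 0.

(8, -29, 29)

n = (4, -13, -16), |n|² = 441, and n·P_0 − (-55) = 882.
t = 882/441 = 2, so the foot is P_0 − t·n = (16, -55, -3) − 2·(4, -13, -16) = (8, -29, 29).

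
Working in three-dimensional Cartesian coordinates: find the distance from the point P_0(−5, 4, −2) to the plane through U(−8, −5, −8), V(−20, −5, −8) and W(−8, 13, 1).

UV = (−12, 0, 0) and UW = (0, 18, 9), so a normal is n = UV × UW = (0, 108, −216).
Then n·(−5, 4, −2) − 1188 = −324.
|n| = √(0 + 11664 + 46656) = 108√5, so the distance is |-324|/(108√5) = 3/√5.

3/√5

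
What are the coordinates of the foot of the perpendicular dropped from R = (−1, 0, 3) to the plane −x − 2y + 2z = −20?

n = (−1, −2, 2), |n|² = 9, and n·R − (-20) = 27.
t = 27/9 = 3, so the foot is R − t·n = (−1, 0, 3) − 3·(−1, −2, 2) = (2, 6, −3).

(2, 6, -3)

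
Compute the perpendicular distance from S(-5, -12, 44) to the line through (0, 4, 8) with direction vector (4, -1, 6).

27

Direction vector d = (4, -1, 6).
AP = (-5, -16, 36); AP·d = 212, |AP|² = 1577, |d|² = 53.
distance² = |AP|² − (AP·d)²/|d|² = 1577 − 44944/53 = 729, so the distance is 27.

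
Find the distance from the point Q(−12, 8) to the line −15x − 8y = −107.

The normal to the line is n = (−15, −8) with |n| = 17.
|n·Q − (-107)| = |116 − (-107)| = 223, so the distance is 223/17.

223/17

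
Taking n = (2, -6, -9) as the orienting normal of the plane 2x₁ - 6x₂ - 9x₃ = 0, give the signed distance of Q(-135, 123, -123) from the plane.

n·Q − 0 = 99.
|n| = 11, so the signed distance is 99/11 = 9.

9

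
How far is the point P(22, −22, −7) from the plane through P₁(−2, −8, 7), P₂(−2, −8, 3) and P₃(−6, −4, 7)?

5√2

P₁P₂ = (0, 0, −4) and P₁P₃ = (−4, 4, 0), so a normal is n = P₁P₂ × P₁P₃ = (16, 16, 0).
d = |16·22 + 16·(-22) − (-160)| / √(256 + 256 + 0) = |160| / (16√2) = 5√2.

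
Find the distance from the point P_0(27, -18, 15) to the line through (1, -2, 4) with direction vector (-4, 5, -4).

√141

Direction vector d = (-4, 5, -4).
AP = (26, -16, 11); AP·d = -228, |AP|² = 1053, |d|² = 57.
distance² = |AP|² − (AP·d)²/|d|² = 1053 − 51984/57 = 141, so the distance is √141.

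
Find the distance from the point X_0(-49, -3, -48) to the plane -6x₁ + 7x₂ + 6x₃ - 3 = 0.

18/11

n = (-6, 7, 6); n·P − 3 = -18; |n| = 11; distance = 18/11.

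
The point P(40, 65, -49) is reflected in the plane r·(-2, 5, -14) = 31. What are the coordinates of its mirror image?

n = (-2, 5, -14), |n|² = 225, n·P − 31 = 900, so t = 900/225 = 4.
Foot F = P − 4·n = (48, 45, 7); the reflection is 2F − P = (56, 25, 63).

(56, 25, 63)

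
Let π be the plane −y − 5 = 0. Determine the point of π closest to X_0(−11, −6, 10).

The perpendicular from X_0 has direction n = (0, −1, 0): r = (−11, −6, 10) + λ(0, −1, 0).
Substitute into the plane: n·(X_0 + λn) = 5 gives 6 + 1λ = 5, so λ = -1.
Foot = (−11, −6, 10) + (-1)·(0, −1, 0) = (−11, −5, 10).

(-11, -5, 10)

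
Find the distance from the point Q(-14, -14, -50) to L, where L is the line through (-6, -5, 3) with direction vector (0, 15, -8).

√2665

Direction vector d = (0, 15, -8).
AP = (-8, -9, -53); AP·d = 289, |AP|² = 2954, |d|² = 289.
distance² = |AP|² − (AP·d)²/|d|² = 2954 − 83521/289 = 2665, so the distance is √2665.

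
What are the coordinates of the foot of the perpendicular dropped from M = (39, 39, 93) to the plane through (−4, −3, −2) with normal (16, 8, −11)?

The perpendicular from M has direction n = (16, 8, −11): r = (39, 39, 93) + μ(16, 8, −11).
Substitute into the plane: n·(M + μn) = -66 gives -87 + 441μ = -66, so μ = 1/21.
Foot = (39, 39, 93) + (1/21)·(16, 8, −11) = (835/21, 827/21, 1942/21).

(835/21, 827/21, 1942/21)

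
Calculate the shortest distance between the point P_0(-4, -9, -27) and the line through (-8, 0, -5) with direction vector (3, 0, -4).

Direction vector d = (3, 0, -4).
AP = (4, -9, -22), and AP × d = (36, -50, 27).
|AP × d|² = 4525 and |d|² = 25, so the distance is √(4525/25) = √181.

√181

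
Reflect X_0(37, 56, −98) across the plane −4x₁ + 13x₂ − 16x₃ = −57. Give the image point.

(77, -74, 62)

With n = (−4, 13, −16), the signed offset is (n·X_0 − (-57))/|n|² = 2205/441 = 5.
X_0' = X_0 − 2t·n = (37, 56, −98) − 10·(−4, 13, −16) = (77, −74, 62).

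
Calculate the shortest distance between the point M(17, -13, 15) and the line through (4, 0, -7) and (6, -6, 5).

√86

A direction vector is d = (2, -6, 12).
AP = (13, -13, 22); AP·d = 368, |AP|² = 822, |d|² = 184.
distance² = |AP|² − (AP·d)²/|d|² = 822 − 135424/184 = 86, so the distance is √86.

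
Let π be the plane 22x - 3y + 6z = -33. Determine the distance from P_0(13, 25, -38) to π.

d = |22·13 + (-3)·25 + 6·(-38) − (-33)| / √(484 + 9 + 36) = |16| / 23 = 16/23.

16/23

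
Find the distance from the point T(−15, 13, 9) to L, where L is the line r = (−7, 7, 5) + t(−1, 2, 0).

Direction vector d = (−1, 2, 0).
AP = (−8, 6, 4); AP·d = 20, |AP|² = 116, |d|² = 5.
distance² = |AP|² − (AP·d)²/|d|² = 116 − 400/5 = 36, so the distance is 6.

6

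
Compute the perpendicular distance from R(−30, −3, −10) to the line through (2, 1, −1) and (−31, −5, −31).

√221

A direction vector is d = (−33, −6, −30).
AP = (−32, −4, −9); AP·d = 1350, |AP|² = 1121, |d|² = 2025.
distance² = |AP|² − (AP·d)²/|d|² = 1121 − 1822500/2025 = 221, so the distance is √221.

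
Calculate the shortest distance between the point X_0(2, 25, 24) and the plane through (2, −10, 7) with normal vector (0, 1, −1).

9√2

The plane has equation n·(r − (2, −10, 7)) = 0, i.e. n·r = -17.
Then n·(2, 25, 24) − (−17) = 18.
|n| = √(0 + 1 + 1) = √2, so the distance is |18|/√2 = 9√2.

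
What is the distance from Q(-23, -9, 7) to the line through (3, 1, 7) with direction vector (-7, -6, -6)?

2√73

Direction vector d = (-7, -6, -6).
AP = (-26, -10, 0); AP·d = 242, |AP|² = 776, |d|² = 121.
distance² = |AP|² − (AP·d)²/|d|² = 776 − 58564/121 = 292, so the distance is 2√73.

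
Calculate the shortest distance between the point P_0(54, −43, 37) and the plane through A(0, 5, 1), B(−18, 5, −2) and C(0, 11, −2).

AB = (−18, 0, −3) and AC = (0, 6, −3), so a normal is n = AB × AC = (18, −54, −108).
n = (18, −54, −108); n·P − (-378) = -324; |n| = 18√46; distance = 324/(18√46) = 18/√46.

9√46/23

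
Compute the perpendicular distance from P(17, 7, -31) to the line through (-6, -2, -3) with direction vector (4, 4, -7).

Direction vector d = (4, 4, -7).
AP = (23, 9, -28), and AP × d = (49, 49, 56).
|AP × d|² = 7938 and |d|² = 81, so the distance is √(7938/81) = √98 = 7√2.

7√2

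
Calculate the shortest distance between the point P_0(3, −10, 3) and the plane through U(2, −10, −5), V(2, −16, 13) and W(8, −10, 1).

UV = (0, −6, 18) and UW = (6, 0, 6), so a normal is n = UV × UW = (−36, 108, 36).
d = |(-36)·3 + 108·(-10) + 36·3 − (-1332)| / √(1296 + 11664 + 1296) = |252| / (36√11) = 7√11/11.

7/√11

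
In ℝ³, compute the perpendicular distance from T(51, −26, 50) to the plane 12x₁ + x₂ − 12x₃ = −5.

9/17

Normal vector n = (12, 1, −12), and n·(51, −26, 50) − (−5) = −9.
|n| = √(144 + 1 + 144) = 17, so the distance is |-9|/17 = 9/17.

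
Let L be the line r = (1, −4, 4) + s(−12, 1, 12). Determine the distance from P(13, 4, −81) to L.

Direction vector d = (−12, 1, 12).
AP = (12, 8, −85), and AP × d = (181, 876, 108).
|AP × d|² = 811801 and |d|² = 289, so the distance is √(811801/289) = √2809 = 53.

53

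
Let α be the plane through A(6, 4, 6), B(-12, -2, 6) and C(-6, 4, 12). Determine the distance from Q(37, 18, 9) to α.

AB = (-18, -6, 0) and AC = (-12, 0, 6), so a normal is n = AB × AC = (-36, 108, -72).
n = (-36, 108, -72); n·P − (-216) = 180; |n| = 36√14; distance = 180/(36√14) = 5√14/14.

5/√14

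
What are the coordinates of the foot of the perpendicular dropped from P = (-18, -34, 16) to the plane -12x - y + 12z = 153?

n = (-12, -1, 12), |n|² = 289, and n·P − 153 = 289.
t = 289/289 = 1, so the foot is P − t·n = (-18, -34, 16) − 1·(-12, -1, 12) = (-6, -33, 4).

(-6, -33, 4)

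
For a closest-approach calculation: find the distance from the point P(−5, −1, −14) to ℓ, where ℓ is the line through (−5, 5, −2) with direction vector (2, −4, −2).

2√21

Direction vector d = (2, −4, −2).
AP = (0, −6, −12), and AP × d = (−36, −24, 12).
|AP × d|² = 2016 and |d|² = 24, so the distance is √(2016/24) = √84 = 2√21.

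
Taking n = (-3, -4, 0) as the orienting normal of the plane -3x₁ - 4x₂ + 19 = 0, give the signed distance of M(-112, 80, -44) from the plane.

7

n·M − (-19) = 35.
|n| = 5, so the signed distance is 35/5 = 7.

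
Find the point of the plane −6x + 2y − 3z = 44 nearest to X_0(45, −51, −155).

(51, -53, -152)

n = (−6, 2, −3), |n|² = 49, and n·X_0 − 44 = 49.
t = 49/49 = 1, so the foot is X_0 − t·n = (45, −51, −155) − 1·(−6, 2, −3) = (51, −53, −152).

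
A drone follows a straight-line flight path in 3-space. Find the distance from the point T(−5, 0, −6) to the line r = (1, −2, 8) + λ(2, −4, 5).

2√14

Direction vector d = (2, −4, 5).
AP = (−6, 2, −14), and AP × d = (−46, 2, 20).
|AP × d|² = 2520 and |d|² = 45, so the distance is √(2520/45) = √56 = 2√14.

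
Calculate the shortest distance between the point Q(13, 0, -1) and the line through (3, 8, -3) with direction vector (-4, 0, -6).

2√29

Direction vector d = (-4, 0, -6).
AP = (10, -8, 2); AP·d = -52, |AP|² = 168, |d|² = 52.
distance² = |AP|² − (AP·d)²/|d|² = 168 − 2704/52 = 116, so the distance is 2√29.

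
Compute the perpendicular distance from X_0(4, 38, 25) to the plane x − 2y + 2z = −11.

11/3

Normal vector n = (1, −2, 2), and n·(4, 38, 25) − (−11) = −11.
|n| = √(1 + 4 + 4) = 3, so the distance is |-11|/3 = 11/3.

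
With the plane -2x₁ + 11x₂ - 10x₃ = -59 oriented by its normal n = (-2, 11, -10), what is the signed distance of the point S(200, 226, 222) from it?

-5

n·S − (-59) = -75.
|n| = 15, so the signed distance is -75/15 = -5.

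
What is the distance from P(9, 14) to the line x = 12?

d = |1·9 + 0·14 − 12| / √(1 + 0) = |-3|/1 = 3.

3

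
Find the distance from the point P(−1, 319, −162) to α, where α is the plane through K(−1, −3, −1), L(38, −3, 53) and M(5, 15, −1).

7

KL = (39, 0, 54) and KM = (6, 18, 0), so a normal is n = KL × KM = (−972, 324, 702).
Then n·(−1, 319, −162) − (−702) = −8694.
|n| = √(944784 + 104976 + 492804) = 1242, so the distance is |-8694|/1242 = 7.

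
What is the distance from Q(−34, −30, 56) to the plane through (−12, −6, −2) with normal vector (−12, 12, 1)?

2

The plane has equation n·(r − (−12, −6, −2)) = 0, i.e. n·r = 70.
Then n·(−34, −30, 56) − 70 = 34.
|n| = √(144 + 144 + 1) = 17, so the distance is |34|/17 = 2.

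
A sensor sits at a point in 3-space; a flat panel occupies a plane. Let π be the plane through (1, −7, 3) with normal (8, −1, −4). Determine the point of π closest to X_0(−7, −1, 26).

(9, -3, 18)

The perpendicular from X_0 has direction n = (8, −1, −4): r = (−7, −1, 26) + μ(8, −1, −4).
Substitute into the plane: n·(X_0 + μn) = 3 gives -159 + 81μ = 3, so μ = 2.
Foot = (−7, −1, 26) + 2·(8, −1, −4) = (9, −3, 18).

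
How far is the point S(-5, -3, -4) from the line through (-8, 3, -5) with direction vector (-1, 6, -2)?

Direction vector d = (-1, 6, -2).
AP = (3, -6, 1); AP·d = -41, |AP|² = 46, |d|² = 41.
distance² = |AP|² − (AP·d)²/|d|² = 46 − 1681/41 = 5, so the distance is √5.

√5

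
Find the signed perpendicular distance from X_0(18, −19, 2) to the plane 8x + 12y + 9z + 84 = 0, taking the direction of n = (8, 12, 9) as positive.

n·X_0 − (-84) = 18.
|n| = 17, so the signed distance is 18/17.

18/17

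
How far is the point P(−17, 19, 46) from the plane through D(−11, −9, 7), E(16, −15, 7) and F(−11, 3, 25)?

6/11

DE = (27, −6, 0) and DF = (0, 12, 18), so a normal is n = DE × DF = (−108, −486, 324).
n = (−108, −486, 324); n·P − 7830 = -324; |n| = 594; distance = 324/594 = 6/11.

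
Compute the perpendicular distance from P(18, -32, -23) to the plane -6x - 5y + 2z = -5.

Normal vector n = (-6, -5, 2), and n·(18, -32, -23) - (-5) = 11.
|n| = √(36 + 25 + 4) = √65, so the distance is |11|/√65 = 11√65/65.

11/√65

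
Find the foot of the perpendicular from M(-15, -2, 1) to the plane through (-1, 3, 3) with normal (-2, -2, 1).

The perpendicular from M has direction n = (-2, -2, 1): r = (-15, -2, 1) + λ(-2, -2, 1).
Substitute into the plane: n·(M + λn) = -1 gives 35 + 9λ = -1, so λ = -4.
Foot = (-15, -2, 1) + (-4)·(-2, -2, 1) = (-7, 6, -3).

(-7, 6, -3)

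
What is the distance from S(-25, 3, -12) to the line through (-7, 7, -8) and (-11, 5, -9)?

A direction vector is d = (-4, -2, -1).
AP = (-18, -4, -4); AP·d = 84, |AP|² = 356, |d|² = 21.
distance² = |AP|² − (AP·d)²/|d|² = 356 − 7056/21 = 20, so the distance is 2√5.

2√5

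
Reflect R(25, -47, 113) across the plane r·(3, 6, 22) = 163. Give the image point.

(1, -95, -63)

n = (3, 6, 22), |n|² = 529, n·R − 163 = 2116, so t = 2116/529 = 4.
Foot F = R − 4·n = (13, -71, 25); the reflection is 2F − R = (1, -95, -63).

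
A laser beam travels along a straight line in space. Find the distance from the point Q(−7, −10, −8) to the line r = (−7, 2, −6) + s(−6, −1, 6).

Direction vector d = (−6, −1, 6).
AP = (0, −12, −2); AP·d = 0, |AP|² = 148, |d|² = 73.
distance² = |AP|² − (AP·d)²/|d|² = 148 − 0/73 = 148, so the distance is 2√37.

2√37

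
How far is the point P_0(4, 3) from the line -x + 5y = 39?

14√26/13

d = |(-1)·4 + 5·3 − 39| / √(1 + 25) = |-28|/√26 = 14√26/13.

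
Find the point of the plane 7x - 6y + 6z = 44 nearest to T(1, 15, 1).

(8, 9, 7)

The perpendicular from T has direction n = (7, -6, 6): r = (1, 15, 1) + μ(7, -6, 6).
Substitute into the plane: n·(T + μn) = 44 gives -77 + 121μ = 44, so μ = 1.
Foot = (1, 15, 1) + 1·(7, -6, 6) = (8, 9, 7).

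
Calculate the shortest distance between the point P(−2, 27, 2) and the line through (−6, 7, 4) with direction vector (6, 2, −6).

2√86

Direction vector d = (6, 2, −6).
AP = (4, 20, −2), and AP × d = (−116, 12, −112).
|AP × d|² = 26144 and |d|² = 76, so the distance is √(26144/76) = √344 = 2√86.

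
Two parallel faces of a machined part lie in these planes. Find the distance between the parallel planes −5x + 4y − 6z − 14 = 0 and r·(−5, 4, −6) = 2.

12√77/77

With common normal n = (−5, 4, −6) (|n| = √77), the distance is |14 − 2|/|n| = 12/√77 = 12√77/77.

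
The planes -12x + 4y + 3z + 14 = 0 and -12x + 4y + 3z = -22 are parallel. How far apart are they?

8/13

Both planes have normal n = (-12, 4, 3), |n| = 13. Any point on the first plane is at distance |(-22) − (-14)|/|n| = 8/13 from the second.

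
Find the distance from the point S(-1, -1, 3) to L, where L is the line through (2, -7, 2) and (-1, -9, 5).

√46

A direction vector is d = (-3, -2, 3).
AP = (-3, 6, 1); AP·d = 0, |AP|² = 46, |d|² = 22.
distance² = |AP|² − (AP·d)²/|d|² = 46 − 0/22 = 46, so the distance is √46.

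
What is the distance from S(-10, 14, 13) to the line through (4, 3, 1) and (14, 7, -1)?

√341

A direction vector is d = (10, 4, -2).
AP = (-14, 11, 12); AP·d = -120, |AP|² = 461, |d|² = 120.
distance² = |AP|² − (AP·d)²/|d|² = 461 − 14400/120 = 341, so the distance is √341.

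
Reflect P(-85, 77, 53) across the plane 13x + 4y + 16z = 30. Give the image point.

(-1811/21, 1609/21, 1081/21)

n = (13, 4, 16), |n|² = 441, n·P − 30 = 21, so t = 21/441 = 1/21.
Foot F = P − (1/21)·n = (-1798/21, 1613/21, 1097/21); the reflection is 2F − P = (-1811/21, 1609/21, 1081/21).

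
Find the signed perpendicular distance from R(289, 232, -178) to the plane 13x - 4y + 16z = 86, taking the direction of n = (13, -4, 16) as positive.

n·R − 86 = -105.
|n| = 21, so the signed distance is -105/21 = -5.

-5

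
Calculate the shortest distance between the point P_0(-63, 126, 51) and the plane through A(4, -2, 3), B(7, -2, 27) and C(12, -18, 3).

AB = (3, 0, 24) and AC = (8, -16, 0), so a normal is n = AB × AC = (384, 192, -48).
n = (384, 192, -48); n·P − 1008 = -3456; |n| = 432; distance = 3456/432 = 8.

8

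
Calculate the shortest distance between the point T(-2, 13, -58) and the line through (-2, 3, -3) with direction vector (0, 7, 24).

Direction vector d = (0, 7, 24).
AP = (0, 10, -55), and AP × d = (625, 0, 0).
|AP × d|² = 390625 and |d|² = 625, so the distance is √(390625/625) = √625 = 25.

25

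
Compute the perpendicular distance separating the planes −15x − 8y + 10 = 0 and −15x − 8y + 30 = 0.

Both planes have normal n = (−15, −8, 0), |n| = 17. Any point on the first plane is at distance |(-30) − (-10)|/|n| = 20/17 from the second.

20/17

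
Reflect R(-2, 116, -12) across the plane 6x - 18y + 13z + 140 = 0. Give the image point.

(46, -28, 92)

n = (6, -18, 13), |n|² = 529, n·R − (-140) = -2116, so t = -2116/529 = -4.
Foot F = R − (-4)·n = (22, 44, 40); the reflection is 2F − R = (46, -28, 92).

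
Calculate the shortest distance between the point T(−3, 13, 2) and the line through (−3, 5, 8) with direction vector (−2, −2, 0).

2√17

Direction vector d = (−2, −2, 0).
AP = (0, 8, −6), and AP × d = (−12, 12, 16).
|AP × d|² = 544 and |d|² = 8, so the distance is √(544/8) = √68 = 2√17.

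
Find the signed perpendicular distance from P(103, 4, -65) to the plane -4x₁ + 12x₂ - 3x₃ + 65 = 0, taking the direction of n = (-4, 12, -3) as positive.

n·P − (-65) = -104.
|n| = 13, so the signed distance is -104/13 = -8.

-8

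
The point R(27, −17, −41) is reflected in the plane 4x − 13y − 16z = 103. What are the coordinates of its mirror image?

n = (4, −13, −16), |n|² = 441, n·R − 103 = 882, so t = 882/441 = 2.
Foot F = R − 2·n = (19, 9, −9); the reflection is 2F − R = (11, 35, 23).

(11, 35, 23)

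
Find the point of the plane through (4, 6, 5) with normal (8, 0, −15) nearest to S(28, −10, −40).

n = (8, 0, −15), |n|² = 289, and n·S − (-43) = 867.
t = 867/289 = 3, so the foot is S − t·n = (28, −10, −40) − 3·(8, 0, −15) = (4, −10, 5).

(4, -10, 5)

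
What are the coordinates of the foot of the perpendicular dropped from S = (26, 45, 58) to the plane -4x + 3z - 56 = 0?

n = (-4, 0, 3), |n|² = 25, and n·S − 56 = 14.
t = 14/25, so the foot is S − t·n = (26, 45, 58) − (14/25)·(-4, 0, 3) = (706/25, 45, 1408/25).

(706/25, 45, 1408/25)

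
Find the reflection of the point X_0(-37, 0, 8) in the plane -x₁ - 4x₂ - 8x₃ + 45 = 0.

(-329/9, 16/9, 104/9)

With n = (-1, -4, -8), the signed offset is (n·X_0 − (-45))/|n|² = 18/81 = 2/9.
X_0' = X_0 − 2t·n = (-37, 0, 8) − (4/9)·(-1, -4, -8) = (-329/9, 16/9, 104/9).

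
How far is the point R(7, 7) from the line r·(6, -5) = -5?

12/√61

The normal to the line is n = (6, -5) with |n| = √61.
|n·R − (-5)| = |7 − (-5)| = 12, so the distance is 12/√61.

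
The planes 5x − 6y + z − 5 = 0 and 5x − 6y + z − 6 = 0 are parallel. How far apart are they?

√62/62

With common normal n = (5, −6, 1) (|n| = √62), the distance is |5 − 6|/|n| = 1/√62 = √62/62.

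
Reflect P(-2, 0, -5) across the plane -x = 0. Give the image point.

(2, 0, -5)

With n = (-1, 0, 0), the signed offset is (n·P − 0)/|n|² = 2/1 = 2.
P' = P − 2t·n = (-2, 0, -5) − 4·(-1, 0, 0) = (2, 0, -5).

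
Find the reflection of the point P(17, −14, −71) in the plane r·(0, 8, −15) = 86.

(17, -62, 19)

With n = (0, 8, −15), the signed offset is (n·P − 86)/|n|² = 867/289 = 3.
P' = P − 2t·n = (17, −14, −71) − 6·(0, 8, −15) = (17, −62, 19).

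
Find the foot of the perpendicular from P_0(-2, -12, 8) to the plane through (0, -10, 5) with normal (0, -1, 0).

(-2, -10, 8)

n = (0, -1, 0), |n|² = 1, and n·P_0 − 10 = 2.
t = 2/1 = 2, so the foot is P_0 − t·n = (-2, -12, 8) − 2·(0, -1, 0) = (-2, -10, 8).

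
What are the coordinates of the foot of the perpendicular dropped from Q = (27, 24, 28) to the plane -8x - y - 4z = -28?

(-5, 20, 12)

The perpendicular from Q has direction n = (-8, -1, -4): r = (27, 24, 28) + μ(-8, -1, -4).
Substitute into the plane: n·(Q + μn) = -28 gives -352 + 81μ = -28, so μ = 4.
Foot = (27, 24, 28) + 4·(-8, -1, -4) = (-5, 20, 12).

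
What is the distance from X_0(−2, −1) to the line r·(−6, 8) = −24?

14/5

d = |(-6)·(-2) + 8·(-1) − (-24)| / √(36 + 64) = |28|/10 = 14/5.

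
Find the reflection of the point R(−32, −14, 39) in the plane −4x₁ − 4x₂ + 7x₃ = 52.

(8, 26, -31)

With n = (−4, −4, 7), the signed offset is (n·R − 52)/|n|² = 405/81 = 5.
R' = R − 2t·n = (−32, −14, 39) − 10·(−4, −4, 7) = (8, 26, −31).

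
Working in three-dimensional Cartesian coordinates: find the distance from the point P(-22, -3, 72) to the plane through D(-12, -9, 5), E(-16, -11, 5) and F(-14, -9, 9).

23/√21

DE = (-4, -2, 0) and DF = (-2, 0, 4), so a normal is n = DE × DF = (-8, 16, -4).
Then n·(-22, -3, 72) - (-68) = -92.
|n| = √(64 + 256 + 16) = 4√21, so the distance is |-92|/(4√21) = 23√21/21.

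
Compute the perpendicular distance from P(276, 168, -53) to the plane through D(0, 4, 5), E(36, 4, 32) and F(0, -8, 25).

DE = (36, 0, 27) and DF = (0, -12, 20), so a normal is n = DE × DF = (324, -720, -432).
Then n·(276, 168, -53) - (-5040) = -3600.
|n| = √(104976 + 518400 + 186624) = 900, so the distance is |-3600|/900 = 4.

4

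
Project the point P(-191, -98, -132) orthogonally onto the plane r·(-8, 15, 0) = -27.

(-3207/17, -1741/17, -132)

The perpendicular from P has direction n = (-8, 15, 0): r = (-191, -98, -132) + t(-8, 15, 0).
Substitute into the plane: n·(P + tn) = -27 gives 58 + 289t = -27, so t = -5/17.
Foot = (-191, -98, -132) + (-5/17)·(-8, 15, 0) = (-3207/17, -1741/17, -132).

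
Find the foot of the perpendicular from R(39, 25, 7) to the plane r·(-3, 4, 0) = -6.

(942/25, 669/25, 7)

n = (-3, 4, 0), |n|² = 25, and n·R − (-6) = -11.
t = -11/25, so the foot is R − t·n = (39, 25, 7) − (-11/25)·(-3, 4, 0) = (942/25, 669/25, 7).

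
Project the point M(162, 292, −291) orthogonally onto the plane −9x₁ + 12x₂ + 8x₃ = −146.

n = (−9, 12, 8), |n|² = 289, and n·M − (-146) = -136.
t = -136/289 = -8/17, so the foot is M − t·n = (162, 292, −291) − (-8/17)·(−9, 12, 8) = (2682/17, 5060/17, −4883/17).

(2682/17, 5060/17, -4883/17)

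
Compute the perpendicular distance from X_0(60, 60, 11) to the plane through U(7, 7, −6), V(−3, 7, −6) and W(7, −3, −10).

21√29/29

UV = (−10, 0, 0) and UW = (0, −10, −4), so a normal is n = UV × UW = (0, −40, 100).
n = (0, −40, 100); n·P − (-880) = -420; |n| = 20√29; distance = 420/(20√29) = 21√29/29.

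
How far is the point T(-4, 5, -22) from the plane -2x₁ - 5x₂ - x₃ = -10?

d = |(-2)·(-4) + (-5)·5 + (-1)·(-22) − (-10)| / √(4 + 25 + 1) = |15| / √30 = √30/2.

√30/2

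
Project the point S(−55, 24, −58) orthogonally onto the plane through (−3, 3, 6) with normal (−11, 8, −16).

(-11, -8, 6)

The perpendicular from S has direction n = (−11, 8, −16): r = (−55, 24, −58) + λ(−11, 8, −16).
Substitute into the plane: n·(S + λn) = -39 gives 1725 + 441λ = -39, so λ = -4.
Foot = (−55, 24, −58) + (-4)·(−11, 8, −16) = (−11, −8, 6).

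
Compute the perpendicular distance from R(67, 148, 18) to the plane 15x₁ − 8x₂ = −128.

d = |15·67 + (-8)·148 − (-128)| / √(225 + 64 + 0) = |-51| / 17 = 3.

3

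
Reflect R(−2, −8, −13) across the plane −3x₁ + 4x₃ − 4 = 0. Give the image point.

n = (−3, 0, 4), |n|² = 25, n·R − 4 = -50, so t = -50/25 = -2.
Foot F = R − (-2)·n = (−8, −8, −5); the reflection is 2F − R = (−14, −8, 3).

(-14, -8, 3)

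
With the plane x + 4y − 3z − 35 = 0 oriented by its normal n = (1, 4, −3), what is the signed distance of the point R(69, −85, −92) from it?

-15√26/13

n·R − 35 = -30.
|n| = √26, so the signed distance is -15√26/13.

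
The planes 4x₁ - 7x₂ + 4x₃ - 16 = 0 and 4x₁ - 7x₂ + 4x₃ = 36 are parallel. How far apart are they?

20/9

With common normal n = (4, -7, 4) (|n| = 9), the distance is |16 − 36|/|n| = 20/9.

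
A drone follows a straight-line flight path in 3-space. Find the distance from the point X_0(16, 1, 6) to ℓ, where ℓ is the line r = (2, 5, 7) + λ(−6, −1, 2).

7

Direction vector d = (−6, −1, 2).
AP = (14, −4, −1), and AP × d = (−9, −22, −38).
|AP × d|² = 2009 and |d|² = 41, so the distance is √(2009/41) = √49 = 7.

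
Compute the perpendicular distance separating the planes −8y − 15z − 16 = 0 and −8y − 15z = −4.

20/17

Both planes have normal n = (0, −8, −15), |n| = 17. Any point on the first plane is at distance |(-4) − 16|/|n| = 20/17 from the second.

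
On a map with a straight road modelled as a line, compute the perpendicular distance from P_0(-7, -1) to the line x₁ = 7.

14

The normal to the line is n = (1, 0) with |n| = 1.
|n·P_0 − 7| = |-7 − 7| = 14, so the distance is 14/1 = 14.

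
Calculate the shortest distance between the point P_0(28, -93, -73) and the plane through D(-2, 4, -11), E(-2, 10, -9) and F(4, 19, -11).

DE = (0, 6, 2) and DF = (6, 15, 0), so a normal is n = DE × DF = (-30, 12, -36).
Then n·(28, -93, -73) - 504 = 168.
|n| = √(900 + 144 + 1296) = 6√65, so the distance is |168|/(6√65) = 28√65/65.

28/√65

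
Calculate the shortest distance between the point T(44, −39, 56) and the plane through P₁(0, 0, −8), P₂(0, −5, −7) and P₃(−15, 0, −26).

P₁P₂ = (0, −5, 1) and P₁P₃ = (−15, 0, −18), so a normal is n = P₁P₂ × P₁P₃ = (90, −15, −75).
Then n·(44, −39, 56) − 600 = −255.
|n| = √(8100 + 225 + 5625) = 15√62, so the distance is |-255|/(15√62) = 17/√62.

17√62/62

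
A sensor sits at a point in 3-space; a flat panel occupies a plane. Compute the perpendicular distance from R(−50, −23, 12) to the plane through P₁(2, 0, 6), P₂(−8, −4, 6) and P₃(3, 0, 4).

17/√30

P₁P₂ = (−10, −4, 0) and P₁P₃ = (1, 0, −2), so a normal is n = P₁P₂ × P₁P₃ = (8, −20, 4).
d = |8·(-50) + (-20)·(-23) + 4·12 − 40| / √(64 + 400 + 16) = |68| / (4√30) = 17√30/30.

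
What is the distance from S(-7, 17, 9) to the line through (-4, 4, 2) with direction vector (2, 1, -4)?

√206

Direction vector d = (2, 1, -4).
AP = (-3, 13, 7); AP·d = -21, |AP|² = 227, |d|² = 21.
distance² = |AP|² − (AP·d)²/|d|² = 227 − 441/21 = 206, so the distance is √206.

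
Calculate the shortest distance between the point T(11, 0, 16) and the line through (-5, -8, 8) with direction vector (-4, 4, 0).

Direction vector d = (-4, 4, 0).
AP = (16, 8, 8), and AP × d = (-32, -32, 96).
|AP × d|² = 11264 and |d|² = 32, so the distance is √(11264/32) = √352 = 4√22.

4√22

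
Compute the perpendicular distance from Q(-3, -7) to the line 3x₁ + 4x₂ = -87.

10

d = |3·(-3) + 4·(-7) − (-87)| / √(9 + 16) = |50|/5 = 10.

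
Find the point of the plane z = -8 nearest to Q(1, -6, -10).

The perpendicular from Q has direction n = (0, 0, 1): r = (1, -6, -10) + λ(0, 0, 1).
Substitute into the plane: n·(Q + λn) = -8 gives -10 + 1λ = -8, so λ = 2.
Foot = (1, -6, -10) + 2·(0, 0, 1) = (1, -6, -8).

(1, -6, -8)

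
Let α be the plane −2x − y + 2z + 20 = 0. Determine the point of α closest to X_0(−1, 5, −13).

The perpendicular from X_0 has direction n = (−2, −1, 2): r = (−1, 5, −13) + t(−2, −1, 2).
Substitute into the plane: n·(X_0 + tn) = -20 gives -29 + 9t = -20, so t = 1.
Foot = (−1, 5, −13) + 1·(−2, −1, 2) = (−3, 4, −11).

(-3, 4, -11)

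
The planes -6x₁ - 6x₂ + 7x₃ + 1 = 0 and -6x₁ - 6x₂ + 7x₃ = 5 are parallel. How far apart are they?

With common normal n = (-6, -6, 7) (|n| = 11), the distance is |(-1) − 5|/|n| = 6/11.

6/11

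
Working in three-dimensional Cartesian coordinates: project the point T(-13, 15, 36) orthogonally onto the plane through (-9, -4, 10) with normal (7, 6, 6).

(-27, 3, 24)

The perpendicular from T has direction n = (7, 6, 6): r = (-13, 15, 36) + t(7, 6, 6).
Substitute into the plane: n·(T + tn) = -27 gives 215 + 121t = -27, so t = -2.
Foot = (-13, 15, 36) + (-2)·(7, 6, 6) = (-27, 3, 24).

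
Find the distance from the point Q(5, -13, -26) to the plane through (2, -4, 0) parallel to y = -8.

Parallel planes share the normal n = (0, 1, 0); since (2, -4, 0) lies on the plane, its equation is y = -4.
d = |1·(-13) − (-4)| / √(0 + 1 + 0) = |-9| / 1 = 9.

9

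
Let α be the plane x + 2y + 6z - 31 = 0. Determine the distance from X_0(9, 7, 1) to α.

2/√41

Normal vector n = (1, 2, 6), and n·(9, 7, 1) - 31 = -2.
|n| = √(1 + 4 + 36) = √41, so the distance is |-2|/√41 = 2√41/41.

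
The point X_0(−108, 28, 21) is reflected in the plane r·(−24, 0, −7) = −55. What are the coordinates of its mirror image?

(84, 28, 77)

With n = (−24, 0, −7), the signed offset is (n·X_0 − (-55))/|n|² = 2500/625 = 4.
X_0' = X_0 − 2t·n = (−108, 28, 21) − 8·(−24, 0, −7) = (84, 28, 77).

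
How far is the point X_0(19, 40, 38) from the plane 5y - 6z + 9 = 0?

Normal vector n = (0, 5, -6), and n·(19, 40, 38) - (-9) = -19.
|n| = √(0 + 25 + 36) = √61, so the distance is |-19|/√61 = 19√61/61.

19√61/61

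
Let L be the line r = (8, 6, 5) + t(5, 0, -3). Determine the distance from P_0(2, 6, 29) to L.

3√34

Direction vector d = (5, 0, -3).
AP = (-6, 0, 24), and AP × d = (0, 102, 0).
|AP × d|² = 10404 and |d|² = 34, so the distance is √(10404/34) = √306 = 3√34.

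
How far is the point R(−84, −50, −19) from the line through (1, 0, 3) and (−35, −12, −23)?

A direction vector is d = (−36, −12, −26).
AP = (−85, −50, −22); AP·d = 4232, |AP|² = 10209, |d|² = 2116.
distance² = |AP|² − (AP·d)²/|d|² = 10209 − 17909824/2116 = 1745, so the distance is √1745.

√1745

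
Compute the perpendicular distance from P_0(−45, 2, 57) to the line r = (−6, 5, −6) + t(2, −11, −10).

3√386

Direction vector d = (2, −11, −10).
AP = (−39, −3, 63), and AP × d = (723, −264, 435).
|AP × d|² = 781650 and |d|² = 225, so the distance is √(781650/225) = √3474 = 3√386.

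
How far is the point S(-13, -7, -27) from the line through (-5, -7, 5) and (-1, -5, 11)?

A direction vector is d = (4, 2, 6).
AP = (-8, 0, -32), and AP × d = (64, -80, -16).
|AP × d|² = 10752 and |d|² = 56, so the distance is √(10752/56) = √192 = 8√3.

8√3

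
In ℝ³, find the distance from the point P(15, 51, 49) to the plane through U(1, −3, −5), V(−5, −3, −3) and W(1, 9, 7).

UV = (−6, 0, 2) and UW = (0, 12, 12), so a normal is n = UV × UW = (−24, 72, −72).
d = |(-24)·15 + 72·51 + (-72)·49 − 120| / √(576 + 5184 + 5184) = |-336| / (24√19) = 14/√19.

14√19/19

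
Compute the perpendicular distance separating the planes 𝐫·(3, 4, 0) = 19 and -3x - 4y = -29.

Divide the second equation by -1 to match normals: 3x + 4y = 29.
Both planes have normal n = (3, 4, 0), |n| = 5. Any point on the first plane is at distance |29 − 19|/|n| = 10/5 = 2 from the second.

2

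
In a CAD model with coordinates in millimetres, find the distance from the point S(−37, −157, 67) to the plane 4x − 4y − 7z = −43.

Normal vector n = (4, −4, −7), and n·(−37, −157, 67) − (−43) = 54.
|n| = √(16 + 16 + 49) = 9, so the distance is |54|/9 = 6.

6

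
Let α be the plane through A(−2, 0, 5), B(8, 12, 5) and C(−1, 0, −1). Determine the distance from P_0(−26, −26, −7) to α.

AB = (10, 12, 0) and AC = (1, 0, −6), so a normal is n = AB × AC = (−72, 60, −12).
Then n·(−26, −26, −7) − 84 = 312.
|n| = √(5184 + 3600 + 144) = 12√62, so the distance is |312|/(12√62) = 13√62/31.

13√62/31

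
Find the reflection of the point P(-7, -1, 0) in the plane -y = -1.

With n = (0, -1, 0), the signed offset is (n·P − (-1))/|n|² = 2/1 = 2.
P' = P − 2t·n = (-7, -1, 0) − 4·(0, -1, 0) = (-7, 3, 0).

(-7, 3, 0)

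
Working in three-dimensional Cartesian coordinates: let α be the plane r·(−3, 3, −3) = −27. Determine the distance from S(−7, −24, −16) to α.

Normal vector n = (−3, 3, −3), and n·(−7, −24, −16) − (−27) = 24.
|n| = √(9 + 9 + 9) = 3√3, so the distance is |24|/(3√3) = 8/√3.

8√3/3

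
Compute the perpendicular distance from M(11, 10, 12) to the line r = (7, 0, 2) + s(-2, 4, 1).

2√33

Direction vector d = (-2, 4, 1).
AP = (4, 10, 10), and AP × d = (-30, -24, 36).
|AP × d|² = 2772 and |d|² = 21, so the distance is √(2772/21) = √132 = 2√33.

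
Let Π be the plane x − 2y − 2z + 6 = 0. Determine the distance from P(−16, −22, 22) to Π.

10/3

Normal vector n = (1, −2, −2), and n·(−16, −22, 22) − (−6) = −10.
|n| = √(1 + 4 + 4) = 3, so the distance is |-10|/3 = 10/3.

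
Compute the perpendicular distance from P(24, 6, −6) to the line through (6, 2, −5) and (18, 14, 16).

A direction vector is d = (12, 12, 21).
AP = (18, 4, −1), and AP × d = (96, −390, 168).
|AP × d|² = 189540 and |d|² = 729, so the distance is √(189540/729) = √260 = 2√65.

2√65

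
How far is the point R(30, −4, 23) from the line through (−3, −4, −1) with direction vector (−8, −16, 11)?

Direction vector d = (−8, −16, 11).
AP = (33, 0, 24), and AP × d = (384, −555, −528).
|AP × d|² = 734265 and |d|² = 441, so the distance is √(734265/441) = √1665 = 3√185.

3√185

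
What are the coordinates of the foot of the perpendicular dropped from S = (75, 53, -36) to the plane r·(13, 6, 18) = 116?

(62, 47, -54)

The perpendicular from S has direction n = (13, 6, 18): r = (75, 53, -36) + λ(13, 6, 18).
Substitute into the plane: n·(S + λn) = 116 gives 645 + 529λ = 116, so λ = -1.
Foot = (75, 53, -36) + (-1)·(13, 6, 18) = (62, 47, -54).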